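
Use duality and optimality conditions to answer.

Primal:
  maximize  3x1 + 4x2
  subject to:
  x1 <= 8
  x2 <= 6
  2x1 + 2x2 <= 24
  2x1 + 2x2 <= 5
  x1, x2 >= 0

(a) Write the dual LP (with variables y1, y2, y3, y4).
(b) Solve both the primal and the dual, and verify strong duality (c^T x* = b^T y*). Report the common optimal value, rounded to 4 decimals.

The standard primal-dual pair for 'max c^T x s.t. A x <= b, x >= 0' is:
  Dual:  min b^T y  s.t.  A^T y >= c,  y >= 0.

So the dual LP is:
  minimize  8y1 + 6y2 + 24y3 + 5y4
  subject to:
    y1 + 2y3 + 2y4 >= 3
    y2 + 2y3 + 2y4 >= 4
    y1, y2, y3, y4 >= 0

Solving the primal: x* = (0, 2.5).
  primal value c^T x* = 10.
Solving the dual: y* = (0, 0, 0, 2).
  dual value b^T y* = 10.
Strong duality: c^T x* = b^T y*. Confirmed.

10


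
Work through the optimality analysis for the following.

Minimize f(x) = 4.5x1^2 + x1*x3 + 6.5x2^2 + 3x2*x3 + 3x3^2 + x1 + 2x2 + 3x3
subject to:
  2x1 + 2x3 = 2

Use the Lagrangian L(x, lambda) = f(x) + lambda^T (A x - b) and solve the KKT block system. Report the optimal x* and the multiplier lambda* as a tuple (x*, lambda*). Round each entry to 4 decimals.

Form the Lagrangian:
  L(x, lambda) = (1/2) x^T Q x + c^T x + lambda^T (A x - b)
Stationarity (grad_x L = 0): Q x + c + A^T lambda = 0.
Primal feasibility: A x = b.

This gives the KKT block system:
  [ Q   A^T ] [ x     ]   [-c ]
  [ A    0  ] [ lambda ] = [ b ]

Solving the linear system:
  x*      = (0.475, -0.275, 0.525)
  lambda* = (-2.9)
  f(x*)   = 3.65

x* = (0.475, -0.275, 0.525), lambda* = (-2.9)


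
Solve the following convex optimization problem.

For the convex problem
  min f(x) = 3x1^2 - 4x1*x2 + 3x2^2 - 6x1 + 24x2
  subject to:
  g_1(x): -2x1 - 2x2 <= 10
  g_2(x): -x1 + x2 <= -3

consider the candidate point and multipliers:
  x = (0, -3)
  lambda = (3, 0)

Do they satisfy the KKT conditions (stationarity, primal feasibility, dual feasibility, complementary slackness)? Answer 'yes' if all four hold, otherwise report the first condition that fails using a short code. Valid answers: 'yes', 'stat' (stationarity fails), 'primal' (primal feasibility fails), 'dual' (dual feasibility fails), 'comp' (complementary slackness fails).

Gradient of f: grad f(x) = Q x + c = (6, 6)
Constraint values g_i(x) = a_i^T x - b_i:
  g_1((0, -3)) = -4
  g_2((0, -3)) = 0
Stationarity residual: grad f(x) + sum_i lambda_i a_i = (0, 0)
  -> stationarity OK
Primal feasibility (all g_i <= 0): OK
Dual feasibility (all lambda_i >= 0): OK
Complementary slackness (lambda_i * g_i(x) = 0 for all i): FAILS

Verdict: the first failing condition is complementary_slackness -> comp.

comp


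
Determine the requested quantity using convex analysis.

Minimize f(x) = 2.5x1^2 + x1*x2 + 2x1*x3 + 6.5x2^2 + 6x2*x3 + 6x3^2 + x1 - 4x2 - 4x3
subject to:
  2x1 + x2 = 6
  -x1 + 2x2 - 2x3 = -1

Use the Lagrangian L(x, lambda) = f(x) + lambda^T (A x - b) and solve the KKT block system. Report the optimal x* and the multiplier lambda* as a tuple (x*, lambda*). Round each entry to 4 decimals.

Form the Lagrangian:
  L(x, lambda) = (1/2) x^T Q x + c^T x + lambda^T (A x - b)
Stationarity (grad_x L = 0): Q x + c + A^T lambda = 0.
Primal feasibility: A x = b.

This gives the KKT block system:
  [ Q   A^T ] [ x     ]   [-c ]
  [ A    0  ] [ lambda ] = [ b ]

Solving the linear system:
  x*      = (2.7022, 0.5955, -0.2556)
  lambda* = (-6.8202, 0.9551)
  f(x*)   = 21.6096

x* = (2.7022, 0.5955, -0.2556), lambda* = (-6.8202, 0.9551)


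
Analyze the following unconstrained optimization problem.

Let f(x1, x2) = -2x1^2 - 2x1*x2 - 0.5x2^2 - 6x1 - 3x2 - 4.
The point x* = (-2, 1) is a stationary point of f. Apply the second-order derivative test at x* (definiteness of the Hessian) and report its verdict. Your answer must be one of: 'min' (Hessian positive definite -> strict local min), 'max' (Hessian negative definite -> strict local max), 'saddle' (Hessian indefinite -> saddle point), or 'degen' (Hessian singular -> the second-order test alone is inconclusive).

Compute the Hessian H = grad^2 f:
  H = [[-4, -2], [-2, -1]]
Verify stationarity: grad f(x*) = H x* + g = (0, 0).
Eigenvalues of H: -5, 0.
H has a zero eigenvalue (singular; negative semidefinite but not definite), so H is neither positive definite, negative definite, nor indefinite. The second-order test alone is inconclusive -> degen.
(Indeed, f is constant along the null direction of H through x*, so x* is not a strict local extremum.)

degen


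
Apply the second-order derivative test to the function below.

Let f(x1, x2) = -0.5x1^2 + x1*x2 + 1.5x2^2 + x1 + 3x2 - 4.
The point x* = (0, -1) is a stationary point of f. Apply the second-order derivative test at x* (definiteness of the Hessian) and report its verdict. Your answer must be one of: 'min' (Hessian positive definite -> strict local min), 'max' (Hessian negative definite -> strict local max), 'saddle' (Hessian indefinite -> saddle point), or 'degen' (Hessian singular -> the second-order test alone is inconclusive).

Compute the Hessian H = grad^2 f:
  H = [[-1, 1], [1, 3]]
Verify stationarity: grad f(x*) = H x* + g = (0, 0).
Eigenvalues of H: -1.2361, 3.2361.
Eigenvalues have mixed signs, so H is indefinite -> x* is a saddle point.

saddle


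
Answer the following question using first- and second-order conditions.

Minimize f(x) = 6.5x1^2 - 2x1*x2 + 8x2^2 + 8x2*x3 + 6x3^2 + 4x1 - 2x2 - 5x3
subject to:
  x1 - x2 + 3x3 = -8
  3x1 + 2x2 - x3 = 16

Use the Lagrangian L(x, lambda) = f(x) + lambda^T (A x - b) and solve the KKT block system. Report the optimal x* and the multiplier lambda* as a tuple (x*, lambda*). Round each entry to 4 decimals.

Form the Lagrangian:
  L(x, lambda) = (1/2) x^T Q x + c^T x + lambda^T (A x - b)
Stationarity (grad_x L = 0): Q x + c + A^T lambda = 0.
Primal feasibility: A x = b.

This gives the KKT block system:
  [ Q   A^T ] [ x     ]   [-c ]
  [ A    0  ] [ lambda ] = [ b ]

Solving the linear system:
  x*      = (2.5039, 2.9922, -2.5039)
  lambda* = (0.276, -10.2806)
  f(x*)   = 91.624

x* = (2.5039, 2.9922, -2.5039), lambda* = (0.276, -10.2806)


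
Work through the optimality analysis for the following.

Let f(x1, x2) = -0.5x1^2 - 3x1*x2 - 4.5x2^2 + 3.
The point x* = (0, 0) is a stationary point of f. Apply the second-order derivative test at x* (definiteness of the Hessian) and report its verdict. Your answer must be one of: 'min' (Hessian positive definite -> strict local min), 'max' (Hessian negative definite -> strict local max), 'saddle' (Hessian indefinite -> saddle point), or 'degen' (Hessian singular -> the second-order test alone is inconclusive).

Compute the Hessian H = grad^2 f:
  H = [[-1, -3], [-3, -9]]
Verify stationarity: grad f(x*) = H x* + g = (0, 0).
Eigenvalues of H: -10, 0.
H has a zero eigenvalue (singular; negative semidefinite but not definite), so H is neither positive definite, negative definite, nor indefinite. The second-order test alone is inconclusive -> degen.
(Indeed, f is constant along the null direction of H through x*, so x* is not a strict local extremum.)

degen


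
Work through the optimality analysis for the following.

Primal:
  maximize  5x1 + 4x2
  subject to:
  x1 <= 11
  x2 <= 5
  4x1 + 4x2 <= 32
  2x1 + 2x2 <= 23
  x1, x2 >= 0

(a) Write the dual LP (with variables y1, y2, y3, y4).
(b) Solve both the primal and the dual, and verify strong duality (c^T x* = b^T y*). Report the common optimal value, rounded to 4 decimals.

The standard primal-dual pair for 'max c^T x s.t. A x <= b, x >= 0' is:
  Dual:  min b^T y  s.t.  A^T y >= c,  y >= 0.

So the dual LP is:
  minimize  11y1 + 5y2 + 32y3 + 23y4
  subject to:
    y1 + 4y3 + 2y4 >= 5
    y2 + 4y3 + 2y4 >= 4
    y1, y2, y3, y4 >= 0

Solving the primal: x* = (8, 0).
  primal value c^T x* = 40.
Solving the dual: y* = (0, 0, 1.25, 0).
  dual value b^T y* = 40.
Strong duality: c^T x* = b^T y*. Confirmed.

40


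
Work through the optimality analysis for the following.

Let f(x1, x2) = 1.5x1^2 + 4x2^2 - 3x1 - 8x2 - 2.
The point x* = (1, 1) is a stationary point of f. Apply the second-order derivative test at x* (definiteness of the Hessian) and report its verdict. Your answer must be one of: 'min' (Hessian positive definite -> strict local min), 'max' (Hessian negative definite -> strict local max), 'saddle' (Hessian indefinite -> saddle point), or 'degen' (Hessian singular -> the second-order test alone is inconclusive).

Compute the Hessian H = grad^2 f:
  H = [[3, 0], [0, 8]]
Verify stationarity: grad f(x*) = H x* + g = (0, 0).
Eigenvalues of H: 3, 8.
Both eigenvalues > 0, so H is positive definite -> x* is a strict local min.

min


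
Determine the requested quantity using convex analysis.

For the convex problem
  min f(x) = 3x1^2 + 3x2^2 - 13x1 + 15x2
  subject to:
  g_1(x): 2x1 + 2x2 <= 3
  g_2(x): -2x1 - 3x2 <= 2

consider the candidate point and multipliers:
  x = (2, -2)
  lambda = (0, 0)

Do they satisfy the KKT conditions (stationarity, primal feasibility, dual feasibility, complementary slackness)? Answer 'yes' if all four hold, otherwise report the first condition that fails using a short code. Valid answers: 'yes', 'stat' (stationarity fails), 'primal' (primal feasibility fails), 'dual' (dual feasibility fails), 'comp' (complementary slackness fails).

Gradient of f: grad f(x) = Q x + c = (-1, 3)
Constraint values g_i(x) = a_i^T x - b_i:
  g_1((2, -2)) = -3
  g_2((2, -2)) = 0
Stationarity residual: grad f(x) + sum_i lambda_i a_i = (-1, 3)
  -> stationarity FAILS
Primal feasibility (all g_i <= 0): OK
Dual feasibility (all lambda_i >= 0): OK
Complementary slackness (lambda_i * g_i(x) = 0 for all i): OK

Verdict: the first failing condition is stationarity -> stat.

stat


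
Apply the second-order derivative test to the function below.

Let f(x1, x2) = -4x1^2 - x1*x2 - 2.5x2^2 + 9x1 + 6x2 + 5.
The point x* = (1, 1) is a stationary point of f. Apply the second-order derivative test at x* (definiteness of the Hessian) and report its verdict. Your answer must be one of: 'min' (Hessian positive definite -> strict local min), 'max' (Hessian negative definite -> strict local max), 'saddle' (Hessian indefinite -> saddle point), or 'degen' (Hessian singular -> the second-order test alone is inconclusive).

Compute the Hessian H = grad^2 f:
  H = [[-8, -1], [-1, -5]]
Verify stationarity: grad f(x*) = H x* + g = (0, 0).
Eigenvalues of H: -8.3028, -4.6972.
Both eigenvalues < 0, so H is negative definite -> x* is a strict local max.

max


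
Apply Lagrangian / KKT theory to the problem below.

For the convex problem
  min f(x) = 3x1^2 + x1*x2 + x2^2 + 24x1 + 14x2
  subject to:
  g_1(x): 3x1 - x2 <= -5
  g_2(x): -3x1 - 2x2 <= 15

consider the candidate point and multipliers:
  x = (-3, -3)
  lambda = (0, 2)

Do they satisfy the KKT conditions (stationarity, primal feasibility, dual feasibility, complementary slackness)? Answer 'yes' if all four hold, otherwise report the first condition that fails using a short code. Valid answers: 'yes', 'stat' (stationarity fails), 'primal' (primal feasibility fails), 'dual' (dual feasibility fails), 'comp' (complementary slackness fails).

Gradient of f: grad f(x) = Q x + c = (3, 5)
Constraint values g_i(x) = a_i^T x - b_i:
  g_1((-3, -3)) = -1
  g_2((-3, -3)) = 0
Stationarity residual: grad f(x) + sum_i lambda_i a_i = (-3, 1)
  -> stationarity FAILS
Primal feasibility (all g_i <= 0): OK
Dual feasibility (all lambda_i >= 0): OK
Complementary slackness (lambda_i * g_i(x) = 0 for all i): OK

Verdict: the first failing condition is stationarity -> stat.

stat


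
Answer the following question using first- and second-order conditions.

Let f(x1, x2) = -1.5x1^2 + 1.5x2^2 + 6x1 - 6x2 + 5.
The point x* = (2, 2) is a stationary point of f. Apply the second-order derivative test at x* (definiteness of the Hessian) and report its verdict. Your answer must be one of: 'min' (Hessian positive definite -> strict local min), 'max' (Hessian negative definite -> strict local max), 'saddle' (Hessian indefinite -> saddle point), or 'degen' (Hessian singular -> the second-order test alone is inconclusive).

Compute the Hessian H = grad^2 f:
  H = [[-3, 0], [0, 3]]
Verify stationarity: grad f(x*) = H x* + g = (0, 0).
Eigenvalues of H: -3, 3.
Eigenvalues have mixed signs, so H is indefinite -> x* is a saddle point.

saddle


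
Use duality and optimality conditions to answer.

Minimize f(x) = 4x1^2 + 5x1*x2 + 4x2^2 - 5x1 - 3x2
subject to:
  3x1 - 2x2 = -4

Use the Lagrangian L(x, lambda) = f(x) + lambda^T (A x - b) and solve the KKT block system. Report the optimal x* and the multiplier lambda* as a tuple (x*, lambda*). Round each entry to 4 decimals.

Form the Lagrangian:
  L(x, lambda) = (1/2) x^T Q x + c^T x + lambda^T (A x - b)
Stationarity (grad_x L = 0): Q x + c + A^T lambda = 0.
Primal feasibility: A x = b.

This gives the KKT block system:
  [ Q   A^T ] [ x     ]   [-c ]
  [ A    0  ] [ lambda ] = [ b ]

Solving the linear system:
  x*      = (-0.5976, 1.1037)
  lambda* = (1.4207)
  f(x*)   = 2.6799

x* = (-0.5976, 1.1037), lambda* = (1.4207)


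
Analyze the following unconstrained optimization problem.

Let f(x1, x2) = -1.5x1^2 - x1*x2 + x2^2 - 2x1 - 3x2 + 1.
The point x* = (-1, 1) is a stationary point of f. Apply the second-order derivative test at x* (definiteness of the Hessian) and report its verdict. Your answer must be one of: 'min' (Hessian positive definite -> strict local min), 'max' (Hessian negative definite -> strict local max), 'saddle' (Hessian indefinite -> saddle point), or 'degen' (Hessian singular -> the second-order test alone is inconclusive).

Compute the Hessian H = grad^2 f:
  H = [[-3, -1], [-1, 2]]
Verify stationarity: grad f(x*) = H x* + g = (0, 0).
Eigenvalues of H: -3.1926, 2.1926.
Eigenvalues have mixed signs, so H is indefinite -> x* is a saddle point.

saddle


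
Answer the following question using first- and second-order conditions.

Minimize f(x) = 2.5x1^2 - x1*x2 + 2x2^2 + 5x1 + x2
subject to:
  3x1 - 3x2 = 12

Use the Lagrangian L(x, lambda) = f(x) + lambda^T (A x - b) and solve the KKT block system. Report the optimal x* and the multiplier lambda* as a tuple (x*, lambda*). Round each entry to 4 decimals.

Form the Lagrangian:
  L(x, lambda) = (1/2) x^T Q x + c^T x + lambda^T (A x - b)
Stationarity (grad_x L = 0): Q x + c + A^T lambda = 0.
Primal feasibility: A x = b.

This gives the KKT block system:
  [ Q   A^T ] [ x     ]   [-c ]
  [ A    0  ] [ lambda ] = [ b ]

Solving the linear system:
  x*      = (0.8571, -3.1429)
  lambda* = (-4.1429)
  f(x*)   = 25.4286

x* = (0.8571, -3.1429), lambda* = (-4.1429)


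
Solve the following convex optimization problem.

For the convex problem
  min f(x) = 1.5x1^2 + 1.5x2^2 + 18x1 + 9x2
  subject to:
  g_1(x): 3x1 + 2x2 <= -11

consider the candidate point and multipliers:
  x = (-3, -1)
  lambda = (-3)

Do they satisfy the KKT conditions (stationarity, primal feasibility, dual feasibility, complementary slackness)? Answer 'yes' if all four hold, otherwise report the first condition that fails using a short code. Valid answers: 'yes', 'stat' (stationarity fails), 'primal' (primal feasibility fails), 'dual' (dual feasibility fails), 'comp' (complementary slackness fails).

Gradient of f: grad f(x) = Q x + c = (9, 6)
Constraint values g_i(x) = a_i^T x - b_i:
  g_1((-3, -1)) = 0
Stationarity residual: grad f(x) + sum_i lambda_i a_i = (0, 0)
  -> stationarity OK
Primal feasibility (all g_i <= 0): OK
Dual feasibility (all lambda_i >= 0): FAILS
Complementary slackness (lambda_i * g_i(x) = 0 for all i): OK

Verdict: the first failing condition is dual_feasibility -> dual.

dual


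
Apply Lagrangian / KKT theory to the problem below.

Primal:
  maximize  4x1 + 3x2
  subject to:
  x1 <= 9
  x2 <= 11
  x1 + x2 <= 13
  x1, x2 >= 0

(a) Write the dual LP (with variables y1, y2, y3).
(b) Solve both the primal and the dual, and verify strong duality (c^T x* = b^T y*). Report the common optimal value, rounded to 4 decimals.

The standard primal-dual pair for 'max c^T x s.t. A x <= b, x >= 0' is:
  Dual:  min b^T y  s.t.  A^T y >= c,  y >= 0.

So the dual LP is:
  minimize  9y1 + 11y2 + 13y3
  subject to:
    y1 + y3 >= 4
    y2 + y3 >= 3
    y1, y2, y3 >= 0

Solving the primal: x* = (9, 4).
  primal value c^T x* = 48.
Solving the dual: y* = (1, 0, 3).
  dual value b^T y* = 48.
Strong duality: c^T x* = b^T y*. Confirmed.

48


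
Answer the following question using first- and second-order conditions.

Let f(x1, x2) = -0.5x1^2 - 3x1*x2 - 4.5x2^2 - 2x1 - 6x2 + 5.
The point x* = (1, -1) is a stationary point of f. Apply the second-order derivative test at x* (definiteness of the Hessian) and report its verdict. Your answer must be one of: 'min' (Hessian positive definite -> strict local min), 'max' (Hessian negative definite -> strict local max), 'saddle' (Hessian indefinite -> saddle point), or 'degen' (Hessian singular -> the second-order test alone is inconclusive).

Compute the Hessian H = grad^2 f:
  H = [[-1, -3], [-3, -9]]
Verify stationarity: grad f(x*) = H x* + g = (0, 0).
Eigenvalues of H: -10, 0.
H has a zero eigenvalue (singular; negative semidefinite but not definite), so H is neither positive definite, negative definite, nor indefinite. The second-order test alone is inconclusive -> degen.
(Indeed, f is constant along the null direction of H through x*, so x* is not a strict local extremum.)

degen


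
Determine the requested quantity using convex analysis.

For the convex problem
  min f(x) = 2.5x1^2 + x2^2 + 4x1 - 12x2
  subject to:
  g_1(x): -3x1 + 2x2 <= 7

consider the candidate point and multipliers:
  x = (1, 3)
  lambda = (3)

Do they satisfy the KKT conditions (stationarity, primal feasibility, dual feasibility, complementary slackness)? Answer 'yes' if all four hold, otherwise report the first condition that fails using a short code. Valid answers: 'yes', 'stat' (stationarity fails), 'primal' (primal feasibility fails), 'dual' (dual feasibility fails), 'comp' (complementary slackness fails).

Gradient of f: grad f(x) = Q x + c = (9, -6)
Constraint values g_i(x) = a_i^T x - b_i:
  g_1((1, 3)) = -4
Stationarity residual: grad f(x) + sum_i lambda_i a_i = (0, 0)
  -> stationarity OK
Primal feasibility (all g_i <= 0): OK
Dual feasibility (all lambda_i >= 0): OK
Complementary slackness (lambda_i * g_i(x) = 0 for all i): FAILS

Verdict: the first failing condition is complementary_slackness -> comp.

comp


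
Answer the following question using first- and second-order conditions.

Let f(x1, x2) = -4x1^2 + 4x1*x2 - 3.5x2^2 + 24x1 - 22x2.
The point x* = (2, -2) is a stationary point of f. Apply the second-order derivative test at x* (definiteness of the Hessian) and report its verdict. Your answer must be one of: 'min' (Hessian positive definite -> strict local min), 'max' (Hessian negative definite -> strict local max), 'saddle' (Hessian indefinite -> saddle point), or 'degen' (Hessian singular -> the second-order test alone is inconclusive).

Compute the Hessian H = grad^2 f:
  H = [[-8, 4], [4, -7]]
Verify stationarity: grad f(x*) = H x* + g = (0, 0).
Eigenvalues of H: -11.5311, -3.4689.
Both eigenvalues < 0, so H is negative definite -> x* is a strict local max.

max


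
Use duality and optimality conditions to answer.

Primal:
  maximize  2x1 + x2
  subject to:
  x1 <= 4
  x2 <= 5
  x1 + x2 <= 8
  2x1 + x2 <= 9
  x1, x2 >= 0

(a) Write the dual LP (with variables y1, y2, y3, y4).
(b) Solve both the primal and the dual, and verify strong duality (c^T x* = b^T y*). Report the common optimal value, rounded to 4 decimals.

The standard primal-dual pair for 'max c^T x s.t. A x <= b, x >= 0' is:
  Dual:  min b^T y  s.t.  A^T y >= c,  y >= 0.

So the dual LP is:
  minimize  4y1 + 5y2 + 8y3 + 9y4
  subject to:
    y1 + y3 + 2y4 >= 2
    y2 + y3 + y4 >= 1
    y1, y2, y3, y4 >= 0

Solving the primal: x* = (2, 5).
  primal value c^T x* = 9.
Solving the dual: y* = (0, 0, 0, 1).
  dual value b^T y* = 9.
Strong duality: c^T x* = b^T y*. Confirmed.

9


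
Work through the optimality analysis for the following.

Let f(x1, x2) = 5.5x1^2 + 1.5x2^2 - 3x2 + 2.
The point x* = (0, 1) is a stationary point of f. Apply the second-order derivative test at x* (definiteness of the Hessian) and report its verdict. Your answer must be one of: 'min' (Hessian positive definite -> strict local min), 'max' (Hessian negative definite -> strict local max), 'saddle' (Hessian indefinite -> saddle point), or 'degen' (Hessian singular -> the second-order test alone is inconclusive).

Compute the Hessian H = grad^2 f:
  H = [[11, 0], [0, 3]]
Verify stationarity: grad f(x*) = H x* + g = (0, 0).
Eigenvalues of H: 3, 11.
Both eigenvalues > 0, so H is positive definite -> x* is a strict local min.

min


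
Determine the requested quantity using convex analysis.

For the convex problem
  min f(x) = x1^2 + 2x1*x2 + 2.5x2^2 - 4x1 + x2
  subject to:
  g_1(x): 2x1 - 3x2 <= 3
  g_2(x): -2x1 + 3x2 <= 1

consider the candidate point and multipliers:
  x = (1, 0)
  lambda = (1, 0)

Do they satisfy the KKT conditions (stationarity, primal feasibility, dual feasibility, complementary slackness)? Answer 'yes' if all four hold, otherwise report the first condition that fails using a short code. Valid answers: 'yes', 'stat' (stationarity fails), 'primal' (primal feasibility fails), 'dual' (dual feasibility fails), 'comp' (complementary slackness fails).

Gradient of f: grad f(x) = Q x + c = (-2, 3)
Constraint values g_i(x) = a_i^T x - b_i:
  g_1((1, 0)) = -1
  g_2((1, 0)) = -3
Stationarity residual: grad f(x) + sum_i lambda_i a_i = (0, 0)
  -> stationarity OK
Primal feasibility (all g_i <= 0): OK
Dual feasibility (all lambda_i >= 0): OK
Complementary slackness (lambda_i * g_i(x) = 0 for all i): FAILS

Verdict: the first failing condition is complementary_slackness -> comp.

comp


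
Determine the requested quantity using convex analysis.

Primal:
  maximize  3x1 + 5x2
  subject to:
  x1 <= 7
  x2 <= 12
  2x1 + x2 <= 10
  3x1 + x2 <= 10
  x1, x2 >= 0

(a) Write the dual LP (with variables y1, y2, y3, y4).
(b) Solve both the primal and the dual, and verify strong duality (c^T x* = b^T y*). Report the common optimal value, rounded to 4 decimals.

The standard primal-dual pair for 'max c^T x s.t. A x <= b, x >= 0' is:
  Dual:  min b^T y  s.t.  A^T y >= c,  y >= 0.

So the dual LP is:
  minimize  7y1 + 12y2 + 10y3 + 10y4
  subject to:
    y1 + 2y3 + 3y4 >= 3
    y2 + y3 + y4 >= 5
    y1, y2, y3, y4 >= 0

Solving the primal: x* = (0, 10).
  primal value c^T x* = 50.
Solving the dual: y* = (0, 0, 0, 5).
  dual value b^T y* = 50.
Strong duality: c^T x* = b^T y*. Confirmed.

50


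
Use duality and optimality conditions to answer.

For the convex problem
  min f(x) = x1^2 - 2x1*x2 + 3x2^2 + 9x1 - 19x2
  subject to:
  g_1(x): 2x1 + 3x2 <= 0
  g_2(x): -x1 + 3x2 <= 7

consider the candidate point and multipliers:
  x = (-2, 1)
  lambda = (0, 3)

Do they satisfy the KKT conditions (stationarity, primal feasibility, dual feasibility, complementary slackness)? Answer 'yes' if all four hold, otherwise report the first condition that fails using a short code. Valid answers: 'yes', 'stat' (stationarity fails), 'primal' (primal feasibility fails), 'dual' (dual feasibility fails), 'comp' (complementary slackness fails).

Gradient of f: grad f(x) = Q x + c = (3, -9)
Constraint values g_i(x) = a_i^T x - b_i:
  g_1((-2, 1)) = -1
  g_2((-2, 1)) = -2
Stationarity residual: grad f(x) + sum_i lambda_i a_i = (0, 0)
  -> stationarity OK
Primal feasibility (all g_i <= 0): OK
Dual feasibility (all lambda_i >= 0): OK
Complementary slackness (lambda_i * g_i(x) = 0 for all i): FAILS

Verdict: the first failing condition is complementary_slackness -> comp.

comp


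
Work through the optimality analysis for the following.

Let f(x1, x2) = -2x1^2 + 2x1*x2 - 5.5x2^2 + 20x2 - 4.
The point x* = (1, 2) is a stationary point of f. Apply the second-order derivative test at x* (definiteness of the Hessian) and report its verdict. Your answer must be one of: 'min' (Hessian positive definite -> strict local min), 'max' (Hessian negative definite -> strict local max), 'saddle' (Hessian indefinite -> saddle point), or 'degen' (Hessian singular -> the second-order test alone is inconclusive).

Compute the Hessian H = grad^2 f:
  H = [[-4, 2], [2, -11]]
Verify stationarity: grad f(x*) = H x* + g = (0, 0).
Eigenvalues of H: -11.5311, -3.4689.
Both eigenvalues < 0, so H is negative definite -> x* is a strict local max.

max


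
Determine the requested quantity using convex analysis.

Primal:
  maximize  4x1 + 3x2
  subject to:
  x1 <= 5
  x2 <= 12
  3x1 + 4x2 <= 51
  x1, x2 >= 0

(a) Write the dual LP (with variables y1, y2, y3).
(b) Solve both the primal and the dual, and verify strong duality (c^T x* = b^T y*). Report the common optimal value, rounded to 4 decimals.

The standard primal-dual pair for 'max c^T x s.t. A x <= b, x >= 0' is:
  Dual:  min b^T y  s.t.  A^T y >= c,  y >= 0.

So the dual LP is:
  minimize  5y1 + 12y2 + 51y3
  subject to:
    y1 + 3y3 >= 4
    y2 + 4y3 >= 3
    y1, y2, y3 >= 0

Solving the primal: x* = (5, 9).
  primal value c^T x* = 47.
Solving the dual: y* = (1.75, 0, 0.75).
  dual value b^T y* = 47.
Strong duality: c^T x* = b^T y*. Confirmed.

47


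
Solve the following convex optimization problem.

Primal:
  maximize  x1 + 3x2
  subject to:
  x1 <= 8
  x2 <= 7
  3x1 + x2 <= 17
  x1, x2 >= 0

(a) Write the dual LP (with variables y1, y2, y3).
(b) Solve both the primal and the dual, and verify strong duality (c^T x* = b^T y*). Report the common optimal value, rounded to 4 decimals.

The standard primal-dual pair for 'max c^T x s.t. A x <= b, x >= 0' is:
  Dual:  min b^T y  s.t.  A^T y >= c,  y >= 0.

So the dual LP is:
  minimize  8y1 + 7y2 + 17y3
  subject to:
    y1 + 3y3 >= 1
    y2 + y3 >= 3
    y1, y2, y3 >= 0

Solving the primal: x* = (3.3333, 7).
  primal value c^T x* = 24.3333.
Solving the dual: y* = (0, 2.6667, 0.3333).
  dual value b^T y* = 24.3333.
Strong duality: c^T x* = b^T y*. Confirmed.

24.3333


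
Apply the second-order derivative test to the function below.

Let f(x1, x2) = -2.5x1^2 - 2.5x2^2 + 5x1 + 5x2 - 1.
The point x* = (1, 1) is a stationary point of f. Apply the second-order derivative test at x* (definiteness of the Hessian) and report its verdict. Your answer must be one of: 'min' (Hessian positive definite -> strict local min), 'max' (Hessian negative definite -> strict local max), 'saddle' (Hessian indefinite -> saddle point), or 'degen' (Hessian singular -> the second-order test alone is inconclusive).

Compute the Hessian H = grad^2 f:
  H = [[-5, 0], [0, -5]]
Verify stationarity: grad f(x*) = H x* + g = (0, 0).
Eigenvalues of H: -5, -5.
Both eigenvalues < 0, so H is negative definite -> x* is a strict local max.

max


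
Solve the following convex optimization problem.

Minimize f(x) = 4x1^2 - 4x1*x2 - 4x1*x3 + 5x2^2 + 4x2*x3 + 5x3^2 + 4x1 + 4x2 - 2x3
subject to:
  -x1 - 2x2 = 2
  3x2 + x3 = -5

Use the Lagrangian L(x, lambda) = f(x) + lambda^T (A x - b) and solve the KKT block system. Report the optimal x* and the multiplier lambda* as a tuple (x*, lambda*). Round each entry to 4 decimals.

Form the Lagrangian:
  L(x, lambda) = (1/2) x^T Q x + c^T x + lambda^T (A x - b)
Stationarity (grad_x L = 0): Q x + c + A^T lambda = 0.
Primal feasibility: A x = b.

This gives the KKT block system:
  [ Q   A^T ] [ x     ]   [-c ]
  [ A    0  ] [ lambda ] = [ b ]

Solving the linear system:
  x*      = (0.8421, -1.4211, -0.7368)
  lambda* = (19.3684, 18.4211)
  f(x*)   = 26.2632

x* = (0.8421, -1.4211, -0.7368), lambda* = (19.3684, 18.4211)


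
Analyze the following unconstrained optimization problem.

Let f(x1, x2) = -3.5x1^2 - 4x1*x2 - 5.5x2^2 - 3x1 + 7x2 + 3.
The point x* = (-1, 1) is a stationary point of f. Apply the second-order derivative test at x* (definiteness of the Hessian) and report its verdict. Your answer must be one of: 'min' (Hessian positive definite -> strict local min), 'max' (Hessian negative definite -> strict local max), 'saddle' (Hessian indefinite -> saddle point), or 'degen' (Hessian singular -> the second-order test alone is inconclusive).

Compute the Hessian H = grad^2 f:
  H = [[-7, -4], [-4, -11]]
Verify stationarity: grad f(x*) = H x* + g = (0, 0).
Eigenvalues of H: -13.4721, -4.5279.
Both eigenvalues < 0, so H is negative definite -> x* is a strict local max.

max


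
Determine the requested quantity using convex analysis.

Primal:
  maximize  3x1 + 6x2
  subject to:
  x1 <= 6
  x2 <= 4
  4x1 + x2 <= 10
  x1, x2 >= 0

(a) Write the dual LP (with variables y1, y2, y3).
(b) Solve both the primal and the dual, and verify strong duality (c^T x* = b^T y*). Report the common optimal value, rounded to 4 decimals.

The standard primal-dual pair for 'max c^T x s.t. A x <= b, x >= 0' is:
  Dual:  min b^T y  s.t.  A^T y >= c,  y >= 0.

So the dual LP is:
  minimize  6y1 + 4y2 + 10y3
  subject to:
    y1 + 4y3 >= 3
    y2 + y3 >= 6
    y1, y2, y3 >= 0

Solving the primal: x* = (1.5, 4).
  primal value c^T x* = 28.5.
Solving the dual: y* = (0, 5.25, 0.75).
  dual value b^T y* = 28.5.
Strong duality: c^T x* = b^T y*. Confirmed.

28.5


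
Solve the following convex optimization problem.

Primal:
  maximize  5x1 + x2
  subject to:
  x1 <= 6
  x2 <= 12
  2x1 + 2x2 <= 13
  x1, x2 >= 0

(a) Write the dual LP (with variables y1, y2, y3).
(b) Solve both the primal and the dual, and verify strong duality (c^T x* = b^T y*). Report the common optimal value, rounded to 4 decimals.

The standard primal-dual pair for 'max c^T x s.t. A x <= b, x >= 0' is:
  Dual:  min b^T y  s.t.  A^T y >= c,  y >= 0.

So the dual LP is:
  minimize  6y1 + 12y2 + 13y3
  subject to:
    y1 + 2y3 >= 5
    y2 + 2y3 >= 1
    y1, y2, y3 >= 0

Solving the primal: x* = (6, 0.5).
  primal value c^T x* = 30.5.
Solving the dual: y* = (4, 0, 0.5).
  dual value b^T y* = 30.5.
Strong duality: c^T x* = b^T y*. Confirmed.

30.5


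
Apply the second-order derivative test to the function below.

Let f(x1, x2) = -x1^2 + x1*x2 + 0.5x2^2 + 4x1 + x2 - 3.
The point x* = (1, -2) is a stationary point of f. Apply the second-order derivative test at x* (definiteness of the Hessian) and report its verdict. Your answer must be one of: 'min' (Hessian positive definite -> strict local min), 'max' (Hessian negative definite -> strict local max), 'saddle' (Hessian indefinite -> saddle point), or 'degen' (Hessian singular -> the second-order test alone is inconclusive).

Compute the Hessian H = grad^2 f:
  H = [[-2, 1], [1, 1]]
Verify stationarity: grad f(x*) = H x* + g = (0, 0).
Eigenvalues of H: -2.3028, 1.3028.
Eigenvalues have mixed signs, so H is indefinite -> x* is a saddle point.

saddle


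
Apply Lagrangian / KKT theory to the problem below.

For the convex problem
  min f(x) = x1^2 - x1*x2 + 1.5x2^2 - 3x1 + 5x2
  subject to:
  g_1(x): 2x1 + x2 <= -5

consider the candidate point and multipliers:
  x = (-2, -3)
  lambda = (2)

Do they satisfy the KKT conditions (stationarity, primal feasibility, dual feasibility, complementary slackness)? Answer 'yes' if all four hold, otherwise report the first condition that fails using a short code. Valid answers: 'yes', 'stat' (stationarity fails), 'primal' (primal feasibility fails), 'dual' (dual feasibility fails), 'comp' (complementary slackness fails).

Gradient of f: grad f(x) = Q x + c = (-4, -2)
Constraint values g_i(x) = a_i^T x - b_i:
  g_1((-2, -3)) = -2
Stationarity residual: grad f(x) + sum_i lambda_i a_i = (0, 0)
  -> stationarity OK
Primal feasibility (all g_i <= 0): OK
Dual feasibility (all lambda_i >= 0): OK
Complementary slackness (lambda_i * g_i(x) = 0 for all i): FAILS

Verdict: the first failing condition is complementary_slackness -> comp.

comp


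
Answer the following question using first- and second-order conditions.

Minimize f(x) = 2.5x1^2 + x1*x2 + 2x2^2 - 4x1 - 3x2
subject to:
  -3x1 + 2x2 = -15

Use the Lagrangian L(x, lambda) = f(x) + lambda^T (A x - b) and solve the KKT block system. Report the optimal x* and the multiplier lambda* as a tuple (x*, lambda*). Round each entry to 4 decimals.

Form the Lagrangian:
  L(x, lambda) = (1/2) x^T Q x + c^T x + lambda^T (A x - b)
Stationarity (grad_x L = 0): Q x + c + A^T lambda = 0.
Primal feasibility: A x = b.

This gives the KKT block system:
  [ Q   A^T ] [ x     ]   [-c ]
  [ A    0  ] [ lambda ] = [ b ]

Solving the linear system:
  x*      = (3.5882, -2.1176)
  lambda* = (3.9412)
  f(x*)   = 25.5588

x* = (3.5882, -2.1176), lambda* = (3.9412)


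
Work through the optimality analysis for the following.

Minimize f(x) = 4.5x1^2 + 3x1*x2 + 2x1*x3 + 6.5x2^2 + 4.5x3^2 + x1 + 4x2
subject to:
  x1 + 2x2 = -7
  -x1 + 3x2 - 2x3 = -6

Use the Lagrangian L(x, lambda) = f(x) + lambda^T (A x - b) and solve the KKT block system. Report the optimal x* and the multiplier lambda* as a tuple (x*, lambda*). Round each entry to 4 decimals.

Form the Lagrangian:
  L(x, lambda) = (1/2) x^T Q x + c^T x + lambda^T (A x - b)
Stationarity (grad_x L = 0): Q x + c + A^T lambda = 0.
Primal feasibility: A x = b.

This gives the KKT block system:
  [ Q   A^T ] [ x     ]   [-c ]
  [ A    0  ] [ lambda ] = [ b ]

Solving the linear system:
  x*      = (-1.7509, -2.6246, -0.0614)
  lambda* = (20.727, -2.0273)
  f(x*)   = 60.3379

x* = (-1.7509, -2.6246, -0.0614), lambda* = (20.727, -2.0273)


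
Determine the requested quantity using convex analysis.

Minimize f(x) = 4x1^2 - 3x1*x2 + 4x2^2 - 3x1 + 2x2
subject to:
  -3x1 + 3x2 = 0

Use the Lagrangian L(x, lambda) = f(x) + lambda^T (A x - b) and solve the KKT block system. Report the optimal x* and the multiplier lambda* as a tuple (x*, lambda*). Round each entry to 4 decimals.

Form the Lagrangian:
  L(x, lambda) = (1/2) x^T Q x + c^T x + lambda^T (A x - b)
Stationarity (grad_x L = 0): Q x + c + A^T lambda = 0.
Primal feasibility: A x = b.

This gives the KKT block system:
  [ Q   A^T ] [ x     ]   [-c ]
  [ A    0  ] [ lambda ] = [ b ]

Solving the linear system:
  x*      = (0.1, 0.1)
  lambda* = (-0.8333)
  f(x*)   = -0.05

x* = (0.1, 0.1), lambda* = (-0.8333)


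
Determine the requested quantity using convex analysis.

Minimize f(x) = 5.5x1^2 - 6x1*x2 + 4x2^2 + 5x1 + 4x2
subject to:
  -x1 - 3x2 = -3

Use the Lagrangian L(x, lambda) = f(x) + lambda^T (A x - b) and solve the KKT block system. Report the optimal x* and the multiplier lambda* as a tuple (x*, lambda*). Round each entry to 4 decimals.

Form the Lagrangian:
  L(x, lambda) = (1/2) x^T Q x + c^T x + lambda^T (A x - b)
Stationarity (grad_x L = 0): Q x + c + A^T lambda = 0.
Primal feasibility: A x = b.

This gives the KKT block system:
  [ Q   A^T ] [ x     ]   [-c ]
  [ A    0  ] [ lambda ] = [ b ]

Solving the linear system:
  x*      = (0.3147, 0.8951)
  lambda* = (3.0909)
  f(x*)   = 7.2133

x* = (0.3147, 0.8951), lambda* = (3.0909)


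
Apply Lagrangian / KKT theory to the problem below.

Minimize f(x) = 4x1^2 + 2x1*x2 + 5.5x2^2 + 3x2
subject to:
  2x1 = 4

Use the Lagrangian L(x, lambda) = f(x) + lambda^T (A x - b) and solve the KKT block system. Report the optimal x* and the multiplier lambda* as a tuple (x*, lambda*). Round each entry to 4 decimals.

Form the Lagrangian:
  L(x, lambda) = (1/2) x^T Q x + c^T x + lambda^T (A x - b)
Stationarity (grad_x L = 0): Q x + c + A^T lambda = 0.
Primal feasibility: A x = b.

This gives the KKT block system:
  [ Q   A^T ] [ x     ]   [-c ]
  [ A    0  ] [ lambda ] = [ b ]

Solving the linear system:
  x*      = (2, -0.6364)
  lambda* = (-7.3636)
  f(x*)   = 13.7727

x* = (2, -0.6364), lambda* = (-7.3636)


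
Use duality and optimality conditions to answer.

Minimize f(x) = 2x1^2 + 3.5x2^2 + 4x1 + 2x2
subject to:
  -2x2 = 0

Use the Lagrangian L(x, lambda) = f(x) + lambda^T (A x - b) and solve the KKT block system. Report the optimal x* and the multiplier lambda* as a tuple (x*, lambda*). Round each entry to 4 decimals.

Form the Lagrangian:
  L(x, lambda) = (1/2) x^T Q x + c^T x + lambda^T (A x - b)
Stationarity (grad_x L = 0): Q x + c + A^T lambda = 0.
Primal feasibility: A x = b.

This gives the KKT block system:
  [ Q   A^T ] [ x     ]   [-c ]
  [ A    0  ] [ lambda ] = [ b ]

Solving the linear system:
  x*      = (-1, 0)
  lambda* = (1)
  f(x*)   = -2

x* = (-1, 0), lambda* = (1)


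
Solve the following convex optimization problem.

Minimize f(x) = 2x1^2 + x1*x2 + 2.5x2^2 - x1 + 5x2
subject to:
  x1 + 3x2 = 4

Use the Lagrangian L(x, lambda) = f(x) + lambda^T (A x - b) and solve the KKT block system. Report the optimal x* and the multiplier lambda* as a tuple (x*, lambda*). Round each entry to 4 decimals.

Form the Lagrangian:
  L(x, lambda) = (1/2) x^T Q x + c^T x + lambda^T (A x - b)
Stationarity (grad_x L = 0): Q x + c + A^T lambda = 0.
Primal feasibility: A x = b.

This gives the KKT block system:
  [ Q   A^T ] [ x     ]   [-c ]
  [ A    0  ] [ lambda ] = [ b ]

Solving the linear system:
  x*      = (0.9143, 1.0286)
  lambda* = (-3.6857)
  f(x*)   = 9.4857

x* = (0.9143, 1.0286), lambda* = (-3.6857)


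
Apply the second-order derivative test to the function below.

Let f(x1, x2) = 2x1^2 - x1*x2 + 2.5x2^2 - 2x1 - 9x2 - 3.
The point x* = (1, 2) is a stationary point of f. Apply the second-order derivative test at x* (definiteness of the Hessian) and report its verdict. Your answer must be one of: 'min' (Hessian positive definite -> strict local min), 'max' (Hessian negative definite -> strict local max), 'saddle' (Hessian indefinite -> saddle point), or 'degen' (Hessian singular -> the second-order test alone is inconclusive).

Compute the Hessian H = grad^2 f:
  H = [[4, -1], [-1, 5]]
Verify stationarity: grad f(x*) = H x* + g = (0, 0).
Eigenvalues of H: 3.382, 5.618.
Both eigenvalues > 0, so H is positive definite -> x* is a strict local min.

min


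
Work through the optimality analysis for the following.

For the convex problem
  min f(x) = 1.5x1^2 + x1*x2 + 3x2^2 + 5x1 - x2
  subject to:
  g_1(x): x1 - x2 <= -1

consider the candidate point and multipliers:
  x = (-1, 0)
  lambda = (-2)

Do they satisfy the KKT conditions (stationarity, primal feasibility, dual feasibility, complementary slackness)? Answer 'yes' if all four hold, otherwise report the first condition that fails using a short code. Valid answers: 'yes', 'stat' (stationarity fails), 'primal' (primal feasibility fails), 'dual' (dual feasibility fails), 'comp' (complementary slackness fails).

Gradient of f: grad f(x) = Q x + c = (2, -2)
Constraint values g_i(x) = a_i^T x - b_i:
  g_1((-1, 0)) = 0
Stationarity residual: grad f(x) + sum_i lambda_i a_i = (0, 0)
  -> stationarity OK
Primal feasibility (all g_i <= 0): OK
Dual feasibility (all lambda_i >= 0): FAILS
Complementary slackness (lambda_i * g_i(x) = 0 for all i): OK

Verdict: the first failing condition is dual_feasibility -> dual.

dual


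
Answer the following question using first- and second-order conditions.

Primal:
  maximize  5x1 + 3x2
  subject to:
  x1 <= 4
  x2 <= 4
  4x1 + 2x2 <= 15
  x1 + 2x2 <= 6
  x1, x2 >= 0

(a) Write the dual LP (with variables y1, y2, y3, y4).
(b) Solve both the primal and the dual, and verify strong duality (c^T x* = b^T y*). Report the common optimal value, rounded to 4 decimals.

The standard primal-dual pair for 'max c^T x s.t. A x <= b, x >= 0' is:
  Dual:  min b^T y  s.t.  A^T y >= c,  y >= 0.

So the dual LP is:
  minimize  4y1 + 4y2 + 15y3 + 6y4
  subject to:
    y1 + 4y3 + y4 >= 5
    y2 + 2y3 + 2y4 >= 3
    y1, y2, y3, y4 >= 0

Solving the primal: x* = (3, 1.5).
  primal value c^T x* = 19.5.
Solving the dual: y* = (0, 0, 1.1667, 0.3333).
  dual value b^T y* = 19.5.
Strong duality: c^T x* = b^T y*. Confirmed.

19.5


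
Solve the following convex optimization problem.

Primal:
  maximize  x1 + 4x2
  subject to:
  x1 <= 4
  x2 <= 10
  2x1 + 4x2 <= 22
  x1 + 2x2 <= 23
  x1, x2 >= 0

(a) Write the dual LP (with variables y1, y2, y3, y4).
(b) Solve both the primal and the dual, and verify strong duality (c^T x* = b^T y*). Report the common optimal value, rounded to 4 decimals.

The standard primal-dual pair for 'max c^T x s.t. A x <= b, x >= 0' is:
  Dual:  min b^T y  s.t.  A^T y >= c,  y >= 0.

So the dual LP is:
  minimize  4y1 + 10y2 + 22y3 + 23y4
  subject to:
    y1 + 2y3 + y4 >= 1
    y2 + 4y3 + 2y4 >= 4
    y1, y2, y3, y4 >= 0

Solving the primal: x* = (0, 5.5).
  primal value c^T x* = 22.
Solving the dual: y* = (0, 0, 1, 0).
  dual value b^T y* = 22.
Strong duality: c^T x* = b^T y*. Confirmed.

22
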